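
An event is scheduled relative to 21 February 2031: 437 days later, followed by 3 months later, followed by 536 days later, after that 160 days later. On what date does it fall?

June 30, 2034

Advancing 437 days from February 21, 2031:
February has 28 days, so 28 − 21 = 7 days remain after February 21, 2031; 437 − 7 = 430 left.
March 2031 has 31 days: 430 − 31 = 399 left.
April 2031 has 30 days: 399 − 30 = 369 left.
May 2031 has 31 days: 369 − 31 = 338 left.
June 2031 has 30 days: 338 − 30 = 308 left.
July 2031 has 31 days: 308 − 31 = 277 left.
August 2031 has 31 days: 277 − 31 = 246 left.
September 2031 has 30 days: 246 − 30 = 216 left.
October 2031 has 31 days: 216 − 31 = 185 left.
November 2031 has 30 days: 185 − 30 = 155 left.
December 2031 has 31 days: 155 − 31 = 124 left.
January 2032 has 31 days: 124 − 31 = 93 left.
February 2032 has 29 days (2032 is a leap year): 93 − 29 = 64 left.
March 2032 has 31 days: 64 − 31 = 33 left.
April 2032 has 30 days: 33 − 30 = 3 left.
3 days into May 2032 → May 3, 2032.
Adding 3 months from May 3, 2032:
month 5 + 3 = 8 → August 2032.
Day 3 is valid in August, giving August 3, 2032.
Adding 536 days from August 3, 2032:
August has 31 days, so 31 − 3 = 28 days remain after August 3, 2032; 536 − 28 = 508 left.
September 2032 has 30 days: 508 − 30 = 478 left.
October 2032 has 31 days: 478 − 31 = 447 left.
November 2032 has 30 days: 447 − 30 = 417 left.
December 2032 has 31 days: 417 − 31 = 386 left.
January 2033 has 31 days: 386 − 31 = 355 left.
February 2033 has 28 days (2033 is not a leap year): 355 − 28 = 327 left.
March 2033 has 31 days: 327 − 31 = 296 left.
April 2033 has 30 days: 296 − 30 = 266 left.
May 2033 has 31 days: 266 − 31 = 235 left.
June 2033 has 30 days: 235 − 30 = 205 left.
July 2033 has 31 days: 205 − 31 = 174 left.
August 2033 has 31 days: 174 − 31 = 143 left.
September 2033 has 30 days: 143 − 30 = 113 left.
October 2033 has 31 days: 113 − 31 = 82 left.
November 2033 has 30 days: 82 − 30 = 52 left.
December 2033 has 31 days: 52 − 31 = 21 left.
21 days into January 2034 → January 21, 2034.
Advancing 160 days from January 21, 2034:
January has 31 days, so 31 − 21 = 10 days remain after January 21, 2034; 160 − 10 = 150 left.
February 2034 has 28 days (2034 is not a leap year): 150 − 28 = 122 left.
March 2034 has 31 days: 122 − 31 = 91 left.
April 2034 has 30 days: 91 − 30 = 61 left.
May 2034 has 31 days: 61 − 31 = 30 left.
30 days into June 2034 → June 30, 2034.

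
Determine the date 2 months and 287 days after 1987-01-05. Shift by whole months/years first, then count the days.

Adding 2 months and 287 days from January 5, 1987: first the month/year part, then the days.
month 1 + 2 = 3 → March 1987.
Day 5 is valid in March, giving March 5, 1987.
Now add 287 days from March 5, 1987.
March has 31 days, so 31 − 5 = 26 days remain after March 5, 1987; 287 − 26 = 261 left.
April 1987 has 30 days: 261 − 30 = 231 left.
May 1987 has 31 days: 231 − 31 = 200 left.
June 1987 has 30 days: 200 − 30 = 170 left.
July 1987 has 31 days: 170 − 31 = 139 left.
August 1987 has 31 days: 139 − 31 = 108 left.
September 1987 has 30 days: 108 − 30 = 78 left.
October 1987 has 31 days: 78 − 31 = 47 left.
November 1987 has 30 days: 47 − 30 = 17 left.
17 days into December 1987 → December 17, 1987.

December 17, 1987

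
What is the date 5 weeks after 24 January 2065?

Advancing 5 weeks = 35 days from January 24, 2065.
January has 31 days, so 31 − 24 = 7 days remain after January 24, 2065; 35 − 7 = 28 left.
28 days into February 2065 → February 28, 2065.

February 28, 2065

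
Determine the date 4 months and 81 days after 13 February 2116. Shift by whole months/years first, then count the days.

September 2, 2116

Advancing 4 months and 81 days from February 13, 2116: first the month/year part, then the days.
month 2 + 4 = 6 → June 2116.
Day 13 is valid in June, giving June 13, 2116.
Now add 81 days from June 13, 2116.
June has 30 days, so 30 − 13 = 17 days remain after June 13, 2116; 81 − 17 = 64 left.
July 2116 has 31 days: 64 − 31 = 33 left.
August 2116 has 31 days: 33 − 31 = 2 left.
2 days into September 2116 → September 2, 2116.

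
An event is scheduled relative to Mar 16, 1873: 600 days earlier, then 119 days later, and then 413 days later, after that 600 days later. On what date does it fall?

Subtracting 600 days from March 16, 1873:
Going back 16 days from March 16, 1873 reaches the end of the previous month; 600 − 16 = 584 left.
February 1873 has 28 days (1873 is not a leap year): 584 − 28 = 556 left.
January 1873 has 31 days: 556 − 31 = 525 left.
December 1872 has 31 days: 525 − 31 = 494 left.
November 1872 has 30 days: 494 − 30 = 464 left.
October 1872 has 31 days: 464 − 31 = 433 left.
September 1872 has 30 days: 433 − 30 = 403 left.
August 1872 has 31 days: 403 − 31 = 372 left.
July 1872 has 31 days: 372 − 31 = 341 left.
June 1872 has 30 days: 341 − 30 = 311 left.
May 1872 has 31 days: 311 − 31 = 280 left.
April 1872 has 30 days: 280 − 30 = 250 left.
March 1872 has 31 days: 250 − 31 = 219 left.
February 1872 has 29 days (1872 is a leap year): 219 − 29 = 190 left.
January 1872 has 31 days: 190 − 31 = 159 left.
December 1871 has 31 days: 159 − 31 = 128 left.
November 1871 has 30 days: 128 − 30 = 98 left.
October 1871 has 31 days: 98 − 31 = 67 left.
September 1871 has 30 days: 67 − 30 = 37 left.
August 1871 has 31 days: 37 − 31 = 6 left.
July 1871 has 31 days; 31 − 6 = 25 → July 25, 1871.
Advancing 119 days from July 25, 1871:
July has 31 days, so 31 − 25 = 6 days remain after July 25, 1871; 119 − 6 = 113 left.
August 1871 has 31 days: 113 − 31 = 82 left.
September 1871 has 30 days: 82 − 30 = 52 left.
October 1871 has 31 days: 52 − 31 = 21 left.
21 days into November 1871 → November 21, 1871.
Advancing 413 days from November 21, 1871:
November has 30 days, so 30 − 21 = 9 days remain after November 21, 1871; 413 − 9 = 404 left.
December 1871 has 31 days: 404 − 31 = 373 left.
January 1872 has 31 days: 373 − 31 = 342 left.
February 1872 has 29 days (1872 is a leap year): 342 − 29 = 313 left.
March 1872 has 31 days: 313 − 31 = 282 left.
April 1872 has 30 days: 282 − 30 = 252 left.
May 1872 has 31 days: 252 − 31 = 221 left.
June 1872 has 30 days: 221 − 30 = 191 left.
July 1872 has 31 days: 191 − 31 = 160 left.
August 1872 has 31 days: 160 − 31 = 129 left.
September 1872 has 30 days: 129 − 30 = 99 left.
October 1872 has 31 days: 99 − 31 = 68 left.
November 1872 has 30 days: 68 − 30 = 38 left.
December 1872 has 31 days: 38 − 31 = 7 left.
7 days into January 1873 → January 7, 1873.
Advancing 600 days from January 7, 1873:
January has 31 days, so 31 − 7 = 24 days remain after January 7, 1873; 600 − 24 = 576 left.
February 1873 has 28 days (1873 is not a leap year): 576 − 28 = 548 left.
March 1873 has 31 days: 548 − 31 = 517 left.
April 1873 has 30 days: 517 − 30 = 487 left.
May 1873 has 31 days: 487 − 31 = 456 left.
June 1873 has 30 days: 456 − 30 = 426 left.
July 1873 has 31 days: 426 − 31 = 395 left.
August 1873 has 31 days: 395 − 31 = 364 left.
September 1873 has 30 days: 364 − 30 = 334 left.
October 1873 has 31 days: 334 − 31 = 303 left.
November 1873 has 30 days: 303 − 30 = 273 left.
December 1873 has 31 days: 273 − 31 = 242 left.
January 1874 has 31 days: 242 − 31 = 211 left.
February 1874 has 28 days (1874 is not a leap year): 211 − 28 = 183 left.
March 1874 has 31 days: 183 − 31 = 152 left.
April 1874 has 30 days: 152 − 30 = 122 left.
May 1874 has 31 days: 122 − 31 = 91 left.
June 1874 has 30 days: 91 − 30 = 61 left.
July 1874 has 31 days: 61 − 31 = 30 left.
30 days into August 1874 → August 30, 1874.

August 30, 1874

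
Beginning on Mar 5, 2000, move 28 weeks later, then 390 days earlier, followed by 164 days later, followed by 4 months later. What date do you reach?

June 4, 2000

Counting forward 28 weeks (= 196 days) from March 5, 2000:
March has 31 days, so 31 − 5 = 26 days remain after March 5, 2000; 196 − 26 = 170 left.
April 2000 has 30 days: 170 − 30 = 140 left.
May 2000 has 31 days: 140 − 31 = 109 left.
June 2000 has 30 days: 109 − 30 = 79 left.
July 2000 has 31 days: 79 − 31 = 48 left.
August 2000 has 31 days: 48 − 31 = 17 left.
17 days into September 2000 → September 17, 2000.
Counting back 390 days from September 17, 2000:
Going back 17 days from September 17, 2000 reaches the end of the previous month; 390 − 17 = 373 left.
August 2000 has 31 days: 373 − 31 = 342 left.
July 2000 has 31 days: 342 − 31 = 311 left.
June 2000 has 30 days: 311 − 30 = 281 left.
May 2000 has 31 days: 281 − 31 = 250 left.
April 2000 has 30 days: 250 − 30 = 220 left.
March 2000 has 31 days: 220 − 31 = 189 left.
February 2000 has 29 days (2000 is a leap year (divisible by 400)): 189 − 29 = 160 left.
January 2000 has 31 days: 160 − 31 = 129 left.
December 1999 has 31 days: 129 − 31 = 98 left.
November 1999 has 30 days: 98 − 30 = 68 left.
October 1999 has 31 days: 68 − 31 = 37 left.
September 1999 has 30 days: 37 − 30 = 7 left.
August 1999 has 31 days; 31 − 7 = 24 → August 24, 1999.
Counting forward 164 days from August 24, 1999:
August has 31 days, so 31 − 24 = 7 days remain after August 24, 1999; 164 − 7 = 157 left.
September 1999 has 30 days: 157 − 30 = 127 left.
October 1999 has 31 days: 127 − 31 = 96 left.
November 1999 has 30 days: 96 − 30 = 66 left.
December 1999 has 31 days: 66 − 31 = 35 left.
January 2000 has 31 days: 35 − 31 = 4 left.
4 days into February 2000 → February 4, 2000.
Counting forward 4 months from February 4, 2000:
month 2 + 4 = 6 → June 2000.
Day 4 is valid in June, giving June 4, 2000.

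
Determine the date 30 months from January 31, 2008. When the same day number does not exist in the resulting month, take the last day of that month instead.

July 31, 2010

Counting forward 30 months from January 31, 2008.
month 1 + 30 = 31, which is month 7 of year 2010 → July 2010.
Day 31 is valid in July, giving July 31, 2010.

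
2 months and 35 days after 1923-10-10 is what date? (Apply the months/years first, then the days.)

January 14, 1924

Adding 2 months and 35 days from October 10, 1923: first the month/year part, then the days.
month 10 + 2 = 12 → December 1923.
Day 10 is valid in December, giving December 10, 1923.
Now add 35 days from December 10, 1923.
December has 31 days, so 31 − 10 = 21 days remain after December 10, 1923; 35 − 21 = 14 left.
14 days into January 1924 → January 14, 1924.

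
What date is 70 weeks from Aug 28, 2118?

Counting forward 70 weeks = 490 days from August 28, 2118.
August has 31 days, so 31 − 28 = 3 days remain after August 28, 2118; 490 − 3 = 487 left.
September 2118 has 30 days: 487 − 30 = 457 left.
October 2118 has 31 days: 457 − 31 = 426 left.
November 2118 has 30 days: 426 − 30 = 396 left.
December 2118 has 31 days: 396 − 31 = 365 left.
January 2119 has 31 days: 365 − 31 = 334 left.
February 2119 has 28 days (2119 is not a leap year): 334 − 28 = 306 left.
March 2119 has 31 days: 306 − 31 = 275 left.
April 2119 has 30 days: 275 − 30 = 245 left.
May 2119 has 31 days: 245 − 31 = 214 left.
June 2119 has 30 days: 214 − 30 = 184 left.
July 2119 has 31 days: 184 − 31 = 153 left.
August 2119 has 31 days: 153 − 31 = 122 left.
September 2119 has 30 days: 122 − 30 = 92 left.
October 2119 has 31 days: 92 − 31 = 61 left.
November 2119 has 30 days: 61 − 30 = 31 left.
31 days into December 2119 → December 31, 2119.

December 31, 2119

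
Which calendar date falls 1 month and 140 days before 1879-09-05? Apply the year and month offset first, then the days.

March 18, 1879

Counting back 1 month and 140 days from September 5, 1879: first the month/year part, then the days.
month 9 − 1 = 8 → August 1879.
Day 5 is valid in August, giving August 5, 1879.
Now subtract 140 days from August 5, 1879.
Going back 5 days from August 5, 1879 reaches the end of the previous month; 140 − 5 = 135 left.
July 1879 has 31 days: 135 − 31 = 104 left.
June 1879 has 30 days: 104 − 30 = 74 left.
May 1879 has 31 days: 74 − 31 = 43 left.
April 1879 has 30 days: 43 − 30 = 13 left.
March 1879 has 31 days; 31 − 13 = 18 → March 18, 1879.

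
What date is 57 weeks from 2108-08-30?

October 3, 2109

Counting forward 57 weeks = 399 days from August 30, 2108.
August has 31 days, so 31 − 30 = 1 day remains after August 30, 2108; 399 − 1 = 398 left.
September 2108 has 30 days: 398 − 30 = 368 left.
October 2108 has 31 days: 368 − 31 = 337 left.
November 2108 has 30 days: 337 − 30 = 307 left.
December 2108 has 31 days: 307 − 31 = 276 left.
January 2109 has 31 days: 276 − 31 = 245 left.
February 2109 has 28 days (2109 is not a leap year): 245 − 28 = 217 left.
March 2109 has 31 days: 217 − 31 = 186 left.
April 2109 has 30 days: 186 − 30 = 156 left.
May 2109 has 31 days: 156 − 31 = 125 left.
June 2109 has 30 days: 125 − 30 = 95 left.
July 2109 has 31 days: 95 − 31 = 64 left.
August 2109 has 31 days: 64 − 31 = 33 left.
September 2109 has 30 days: 33 − 30 = 3 left.
3 days into October 2109 → October 3, 2109.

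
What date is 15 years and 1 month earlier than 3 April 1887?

March 3, 1872

Going back 15 years and 1 month from April 3, 1887.
-15 years → 1872; month 4 − 1 = 3 → March 1872.
Day 3 is valid in March, giving March 3, 1872.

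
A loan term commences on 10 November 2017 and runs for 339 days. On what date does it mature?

Advancing 339 days from November 10, 2017.
November has 30 days, so 30 − 10 = 20 days remain after November 10, 2017; 339 − 20 = 319 left.
December 2017 has 31 days: 319 − 31 = 288 left.
January 2018 has 31 days: 288 − 31 = 257 left.
February 2018 has 28 days (2018 is not a leap year): 257 − 28 = 229 left.
March 2018 has 31 days: 229 − 31 = 198 left.
April 2018 has 30 days: 198 − 30 = 168 left.
May 2018 has 31 days: 168 − 31 = 137 left.
June 2018 has 30 days: 137 − 30 = 107 left.
July 2018 has 31 days: 107 − 31 = 76 left.
August 2018 has 31 days: 76 − 31 = 45 left.
September 2018 has 30 days: 45 − 30 = 15 left.
15 days into October 2018 → October 15, 2018.

October 15, 2018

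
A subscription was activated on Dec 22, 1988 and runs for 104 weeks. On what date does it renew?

Adding 104 weeks = 728 days from December 22, 1988.
December has 31 days, so 31 − 22 = 9 days remain after December 22, 1988; 728 − 9 = 719 left.
January 1989 has 31 days: 719 − 31 = 688 left.
February 1989 has 28 days (1989 is not a leap year): 688 − 28 = 660 left.
March 1989 has 31 days: 660 − 31 = 629 left.
April 1989 has 30 days: 629 − 30 = 599 left.
May 1989 has 31 days: 599 − 31 = 568 left.
June 1989 has 30 days: 568 − 30 = 538 left.
July 1989 has 31 days: 538 − 31 = 507 left.
August 1989 has 31 days: 507 − 31 = 476 left.
September 1989 has 30 days: 476 − 30 = 446 left.
October 1989 has 31 days: 446 − 31 = 415 left.
November 1989 has 30 days: 415 − 30 = 385 left.
December 1989 has 31 days: 385 − 31 = 354 left.
January 1990 has 31 days: 354 − 31 = 323 left.
February 1990 has 28 days (1990 is not a leap year): 323 − 28 = 295 left.
March 1990 has 31 days: 295 − 31 = 264 left.
April 1990 has 30 days: 264 − 30 = 234 left.
May 1990 has 31 days: 234 − 31 = 203 left.
June 1990 has 30 days: 203 − 30 = 173 left.
July 1990 has 31 days: 173 − 31 = 142 left.
August 1990 has 31 days: 142 − 31 = 111 left.
September 1990 has 30 days: 111 − 30 = 81 left.
October 1990 has 31 days: 81 − 31 = 50 left.
November 1990 has 30 days: 50 − 30 = 20 left.
20 days into December 1990 → December 20, 1990.

December 20, 1990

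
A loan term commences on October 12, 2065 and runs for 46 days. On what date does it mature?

November 27, 2065

Counting forward 46 days from October 12, 2065.
October has 31 days, so 31 − 12 = 19 days remain after October 12, 2065; 46 − 19 = 27 left.
27 days into November 2065 → November 27, 2065.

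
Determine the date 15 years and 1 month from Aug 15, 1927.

September 15, 1942

Counting forward 15 years and 1 month from August 15, 1927.
+15 years → 1942; month 8 + 1 = 9 → September 1942.
Day 15 is valid in September, giving September 15, 1942.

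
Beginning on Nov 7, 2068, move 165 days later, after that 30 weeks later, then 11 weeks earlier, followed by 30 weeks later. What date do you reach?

Counting forward 165 days from November 7, 2068:
November has 30 days, so 30 − 7 = 23 days remain after November 7, 2068; 165 − 23 = 142 left.
December 2068 has 31 days: 142 − 31 = 111 left.
January 2069 has 31 days: 111 − 31 = 80 left.
February 2069 has 28 days (2069 is not a leap year): 80 − 28 = 52 left.
March 2069 has 31 days: 52 − 31 = 21 left.
21 days into April 2069 → April 21, 2069.
Advancing 30 weeks (= 210 days) from April 21, 2069:
April has 30 days, so 30 − 21 = 9 days remain after April 21, 2069; 210 − 9 = 201 left.
May 2069 has 31 days: 201 − 31 = 170 left.
June 2069 has 30 days: 170 − 30 = 140 left.
July 2069 has 31 days: 140 − 31 = 109 left.
August 2069 has 31 days: 109 − 31 = 78 left.
September 2069 has 30 days: 78 − 30 = 48 left.
October 2069 has 31 days: 48 − 31 = 17 left.
17 days into November 2069 → November 17, 2069.
Counting back 11 weeks (= 77 days) from November 17, 2069:
Going back 17 days from November 17, 2069 reaches the end of the previous month; 77 − 17 = 60 left.
October 2069 has 31 days: 60 − 31 = 29 left.
September 2069 has 30 days; 30 − 29 = 1 → September 1, 2069.
Counting forward 30 weeks (= 210 days) from September 1, 2069:
September has 30 days, so 30 − 1 = 29 days remain after September 1, 2069; 210 − 29 = 181 left.
October 2069 has 31 days: 181 − 31 = 150 left.
November 2069 has 30 days: 150 − 30 = 120 left.
December 2069 has 31 days: 120 − 31 = 89 left.
January 2070 has 31 days: 89 − 31 = 58 left.
February 2070 has 28 days (2070 is not a leap year): 58 − 28 = 30 left.
30 days into March 2070 → March 30, 2070.

March 30, 2070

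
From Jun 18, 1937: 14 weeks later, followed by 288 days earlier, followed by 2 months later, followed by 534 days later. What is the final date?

July 29, 1938

Counting forward 14 weeks (= 98 days) from June 18, 1937:
June has 30 days, so 30 − 18 = 12 days remain after June 18, 1937; 98 − 12 = 86 left.
July 1937 has 31 days: 86 − 31 = 55 left.
August 1937 has 31 days: 55 − 31 = 24 left.
24 days into September 1937 → September 24, 1937.
Counting back 288 days from September 24, 1937:
Going back 24 days from September 24, 1937 reaches the end of the previous month; 288 − 24 = 264 left.
August 1937 has 31 days: 264 − 31 = 233 left.
July 1937 has 31 days: 233 − 31 = 202 left.
June 1937 has 30 days: 202 − 30 = 172 left.
May 1937 has 31 days: 172 − 31 = 141 left.
April 1937 has 30 days: 141 − 30 = 111 left.
March 1937 has 31 days: 111 − 31 = 80 left.
February 1937 has 28 days (1937 is not a leap year): 80 − 28 = 52 left.
January 1937 has 31 days: 52 − 31 = 21 left.
December 1936 has 31 days; 31 − 21 = 10 → December 10, 1936.
Counting forward 2 months from December 10, 1936:
month 12 + 2 = 14, which is month 2 of year 1937 → February 1937.
Day 10 is valid in February, giving February 10, 1937.
Counting forward 534 days from February 10, 1937:
February has 28 days, so 28 − 10 = 18 days remain after February 10, 1937; 534 − 18 = 516 left.
March 1937 has 31 days: 516 − 31 = 485 left.
April 1937 has 30 days: 485 − 30 = 455 left.
May 1937 has 31 days: 455 − 31 = 424 left.
June 1937 has 30 days: 424 − 30 = 394 left.
July 1937 has 31 days: 394 − 31 = 363 left.
August 1937 has 31 days: 363 − 31 = 332 left.
September 1937 has 30 days: 332 − 30 = 302 left.
October 1937 has 31 days: 302 − 31 = 271 left.
November 1937 has 30 days: 271 − 30 = 241 left.
December 1937 has 31 days: 241 − 31 = 210 left.
January 1938 has 31 days: 210 − 31 = 179 left.
February 1938 has 28 days (1938 is not a leap year): 179 − 28 = 151 left.
March 1938 has 31 days: 151 − 31 = 120 left.
April 1938 has 30 days: 120 − 30 = 90 left.
May 1938 has 31 days: 90 − 31 = 59 left.
June 1938 has 30 days: 59 − 30 = 29 left.
29 days into July 1938 → July 29, 1938.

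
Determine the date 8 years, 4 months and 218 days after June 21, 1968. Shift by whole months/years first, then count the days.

May 27, 1977

Advancing 8 years, 4 months and 218 days from June 21, 1968: first the month/year part, then the days.
+8 years → 1976; month 6 + 4 = 10 → October 1976.
Day 21 is valid in October, giving October 21, 1976.
Now add 218 days from October 21, 1976.
October has 31 days, so 31 − 21 = 10 days remain after October 21, 1976; 218 − 10 = 208 left.
November 1976 has 30 days: 208 − 30 = 178 left.
December 1976 has 31 days: 178 − 31 = 147 left.
January 1977 has 31 days: 147 − 31 = 116 left.
February 1977 has 28 days (1977 is not a leap year): 116 − 28 = 88 left.
March 1977 has 31 days: 88 − 31 = 57 left.
April 1977 has 30 days: 57 − 30 = 27 left.
27 days into May 1977 → May 27, 1977.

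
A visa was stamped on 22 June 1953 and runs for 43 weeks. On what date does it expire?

Adding 43 weeks = 301 days from June 22, 1953.
June has 30 days, so 30 − 22 = 8 days remain after June 22, 1953; 301 − 8 = 293 left.
July 1953 has 31 days: 293 − 31 = 262 left.
August 1953 has 31 days: 262 − 31 = 231 left.
September 1953 has 30 days: 231 − 30 = 201 left.
October 1953 has 31 days: 201 − 31 = 170 left.
November 1953 has 30 days: 170 − 30 = 140 left.
December 1953 has 31 days: 140 − 31 = 109 left.
January 1954 has 31 days: 109 − 31 = 78 left.
February 1954 has 28 days (1954 is not a leap year): 78 − 28 = 50 left.
March 1954 has 31 days: 50 − 31 = 19 left.
19 days into April 1954 → April 19, 1954.

April 19, 1954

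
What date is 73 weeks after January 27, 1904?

Advancing 73 weeks = 511 days from January 27, 1904.
January has 31 days, so 31 − 27 = 4 days remain after January 27, 1904; 511 − 4 = 507 left.
February 1904 has 29 days (1904 is a leap year): 507 − 29 = 478 left.
March 1904 has 31 days: 478 − 31 = 447 left.
April 1904 has 30 days: 447 − 30 = 417 left.
May 1904 has 31 days: 417 − 31 = 386 left.
June 1904 has 30 days: 386 − 30 = 356 left.
July 1904 has 31 days: 356 − 31 = 325 left.
August 1904 has 31 days: 325 − 31 = 294 left.
September 1904 has 30 days: 294 − 30 = 264 left.
October 1904 has 31 days: 264 − 31 = 233 left.
November 1904 has 30 days: 233 − 30 = 203 left.
December 1904 has 31 days: 203 − 31 = 172 left.
January 1905 has 31 days: 172 − 31 = 141 left.
February 1905 has 28 days (1905 is not a leap year): 141 − 28 = 113 left.
March 1905 has 31 days: 113 − 31 = 82 left.
April 1905 has 30 days: 82 − 30 = 52 left.
May 1905 has 31 days: 52 − 31 = 21 left.
21 days into June 1905 → June 21, 1905.

June 21, 1905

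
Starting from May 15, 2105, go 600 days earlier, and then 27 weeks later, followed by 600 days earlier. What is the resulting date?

August 8, 2102

Subtracting 600 days from May 15, 2105:
Going back 15 days from May 15, 2105 reaches the end of the previous month; 600 − 15 = 585 left.
April 2105 has 30 days: 585 − 30 = 555 left.
March 2105 has 31 days: 555 − 31 = 524 left.
February 2105 has 28 days (2105 is not a leap year): 524 − 28 = 496 left.
January 2105 has 31 days: 496 − 31 = 465 left.
December 2104 has 31 days: 465 − 31 = 434 left.
November 2104 has 30 days: 434 − 30 = 404 left.
October 2104 has 31 days: 404 − 31 = 373 left.
September 2104 has 30 days: 373 − 30 = 343 left.
August 2104 has 31 days: 343 − 31 = 312 left.
July 2104 has 31 days: 312 − 31 = 281 left.
June 2104 has 30 days: 281 − 30 = 251 left.
May 2104 has 31 days: 251 − 31 = 220 left.
April 2104 has 30 days: 220 − 30 = 190 left.
March 2104 has 31 days: 190 − 31 = 159 left.
February 2104 has 29 days (2104 is a leap year): 159 − 29 = 130 left.
January 2104 has 31 days: 130 − 31 = 99 left.
December 2103 has 31 days: 99 − 31 = 68 left.
November 2103 has 30 days: 68 − 30 = 38 left.
October 2103 has 31 days: 38 − 31 = 7 left.
September 2103 has 30 days; 30 − 7 = 23 → September 23, 2103.
Advancing 27 weeks (= 189 days) from September 23, 2103:
September has 30 days, so 30 − 23 = 7 days remain after September 23, 2103; 189 − 7 = 182 left.
October 2103 has 31 days: 182 − 31 = 151 left.
November 2103 has 30 days: 151 − 30 = 121 left.
December 2103 has 31 days: 121 − 31 = 90 left.
January 2104 has 31 days: 90 − 31 = 59 left.
February 2104 has 29 days (2104 is a leap year): 59 − 29 = 30 left.
30 days into March 2104 → March 30, 2104.
Subtracting 600 days from March 30, 2104:
Going back 30 days from March 30, 2104 reaches the end of the previous month; 600 − 30 = 570 left.
February 2104 has 29 days (2104 is a leap year): 570 − 29 = 541 left.
January 2104 has 31 days: 541 − 31 = 510 left.
December 2103 has 31 days: 510 − 31 = 479 left.
November 2103 has 30 days: 479 − 30 = 449 left.
October 2103 has 31 days: 449 − 31 = 418 left.
September 2103 has 30 days: 418 − 30 = 388 left.
August 2103 has 31 days: 388 − 31 = 357 left.
July 2103 has 31 days: 357 − 31 = 326 left.
June 2103 has 30 days: 326 − 30 = 296 left.
May 2103 has 31 days: 296 − 31 = 265 left.
April 2103 has 30 days: 265 − 30 = 235 left.
March 2103 has 31 days: 235 − 31 = 204 left.
February 2103 has 28 days (2103 is not a leap year): 204 − 28 = 176 left.
January 2103 has 31 days: 176 − 31 = 145 left.
December 2102 has 31 days: 145 − 31 = 114 left.
November 2102 has 30 days: 114 − 30 = 84 left.
October 2102 has 31 days: 84 − 31 = 53 left.
September 2102 has 30 days: 53 − 30 = 23 left.
August 2102 has 31 days; 31 − 23 = 8 → August 8, 2102.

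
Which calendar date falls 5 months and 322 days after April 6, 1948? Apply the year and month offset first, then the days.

Adding 5 months and 322 days from April 6, 1948: first the month/year part, then the days.
month 4 + 5 = 9 → September 1948.
Day 6 is valid in September, giving September 6, 1948.
Now add 322 days from September 6, 1948.
September has 30 days, so 30 − 6 = 24 days remain after September 6, 1948; 322 − 24 = 298 left.
October 1948 has 31 days: 298 − 31 = 267 left.
November 1948 has 30 days: 267 − 30 = 237 left.
December 1948 has 31 days: 237 − 31 = 206 left.
January 1949 has 31 days: 206 − 31 = 175 left.
February 1949 has 28 days (1949 is not a leap year): 175 − 28 = 147 left.
March 1949 has 31 days: 147 − 31 = 116 left.
April 1949 has 30 days: 116 − 30 = 86 left.
May 1949 has 31 days: 86 − 31 = 55 left.
June 1949 has 30 days: 55 − 30 = 25 left.
25 days into July 1949 → July 25, 1949.

July 25, 1949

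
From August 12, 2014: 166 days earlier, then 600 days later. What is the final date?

Subtracting 166 days from August 12, 2014:
Going back 12 days from August 12, 2014 reaches the end of the previous month; 166 − 12 = 154 left.
July 2014 has 31 days: 154 − 31 = 123 left.
June 2014 has 30 days: 123 − 30 = 93 left.
May 2014 has 31 days: 93 − 31 = 62 left.
April 2014 has 30 days: 62 − 30 = 32 left.
March 2014 has 31 days: 32 − 31 = 1 left.
February 2014 has 28 days; 28 − 1 = 27 → February 27, 2014.
Advancing 600 days from February 27, 2014:
February has 28 days, so 28 − 27 = 1 day remains after February 27, 2014; 600 − 1 = 599 left.
March 2014 has 31 days: 599 − 31 = 568 left.
April 2014 has 30 days: 568 − 30 = 538 left.
May 2014 has 31 days: 538 − 31 = 507 left.
June 2014 has 30 days: 507 − 30 = 477 left.
July 2014 has 31 days: 477 − 31 = 446 left.
August 2014 has 31 days: 446 − 31 = 415 left.
September 2014 has 30 days: 415 − 30 = 385 left.
October 2014 has 31 days: 385 − 31 = 354 left.
November 2014 has 30 days: 354 − 30 = 324 left.
December 2014 has 31 days: 324 − 31 = 293 left.
January 2015 has 31 days: 293 − 31 = 262 left.
February 2015 has 28 days (2015 is not a leap year): 262 − 28 = 234 left.
March 2015 has 31 days: 234 − 31 = 203 left.
April 2015 has 30 days: 203 − 30 = 173 left.
May 2015 has 31 days: 173 − 31 = 142 left.
June 2015 has 30 days: 142 − 30 = 112 left.
July 2015 has 31 days: 112 − 31 = 81 left.
August 2015 has 31 days: 81 − 31 = 50 left.
September 2015 has 30 days: 50 − 30 = 20 left.
20 days into October 2015 → October 20, 2015.

October 20, 2015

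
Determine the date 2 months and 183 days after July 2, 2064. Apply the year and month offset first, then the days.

March 4, 2065

Adding 2 months and 183 days from July 2, 2064: first the month/year part, then the days.
month 7 + 2 = 9 → September 2064.
Day 2 is valid in September, giving September 2, 2064.
Now add 183 days from September 2, 2064.
September has 30 days, so 30 − 2 = 28 days remain after September 2, 2064; 183 − 28 = 155 left.
October 2064 has 31 days: 155 − 31 = 124 left.
November 2064 has 30 days: 124 − 30 = 94 left.
December 2064 has 31 days: 94 − 31 = 63 left.
January 2065 has 31 days: 63 − 31 = 32 left.
February 2065 has 28 days (2065 is not a leap year): 32 − 28 = 4 left.
4 days into March 2065 → March 4, 2065.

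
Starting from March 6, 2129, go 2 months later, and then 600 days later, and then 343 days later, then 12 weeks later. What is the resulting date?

Counting forward 2 months from March 6, 2129:
month 3 + 2 = 5 → May 2129.
Day 6 is valid in May, giving May 6, 2129.
Counting forward 600 days from May 6, 2129:
May has 31 days, so 31 − 6 = 25 days remain after May 6, 2129; 600 − 25 = 575 left.
June 2129 has 30 days: 575 − 30 = 545 left.
July 2129 has 31 days: 545 − 31 = 514 left.
August 2129 has 31 days: 514 − 31 = 483 left.
September 2129 has 30 days: 483 − 30 = 453 left.
October 2129 has 31 days: 453 − 31 = 422 left.
November 2129 has 30 days: 422 − 30 = 392 left.
December 2129 has 31 days: 392 − 31 = 361 left.
January 2130 has 31 days: 361 − 31 = 330 left.
February 2130 has 28 days (2130 is not a leap year): 330 − 28 = 302 left.
March 2130 has 31 days: 302 − 31 = 271 left.
April 2130 has 30 days: 271 − 30 = 241 left.
May 2130 has 31 days: 241 − 31 = 210 left.
June 2130 has 30 days: 210 − 30 = 180 left.
July 2130 has 31 days: 180 − 31 = 149 left.
August 2130 has 31 days: 149 − 31 = 118 left.
September 2130 has 30 days: 118 − 30 = 88 left.
October 2130 has 31 days: 88 − 31 = 57 left.
November 2130 has 30 days: 57 − 30 = 27 left.
27 days into December 2130 → December 27, 2130.
Advancing 343 days from December 27, 2130:
December has 31 days, so 31 − 27 = 4 days remain after December 27, 2130; 343 − 4 = 339 left.
January 2131 has 31 days: 339 − 31 = 308 left.
February 2131 has 28 days (2131 is not a leap year): 308 − 28 = 280 left.
March 2131 has 31 days: 280 − 31 = 249 left.
April 2131 has 30 days: 249 − 30 = 219 left.
May 2131 has 31 days: 219 − 31 = 188 left.
June 2131 has 30 days: 188 − 30 = 158 left.
July 2131 has 31 days: 158 − 31 = 127 left.
August 2131 has 31 days: 127 − 31 = 96 left.
September 2131 has 30 days: 96 − 30 = 66 left.
October 2131 has 31 days: 66 − 31 = 35 left.
November 2131 has 30 days: 35 − 30 = 5 left.
5 days into December 2131 → December 5, 2131.
Advancing 12 weeks (= 84 days) from December 5, 2131:
December has 31 days, so 31 − 5 = 26 days remain after December 5, 2131; 84 − 26 = 58 left.
January 2132 has 31 days: 58 − 31 = 27 left.
27 days into February 2132 → February 27, 2132.

February 27, 2132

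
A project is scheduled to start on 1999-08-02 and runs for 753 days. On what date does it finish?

August 24, 2001

Adding 753 days from August 2, 1999.
August has 31 days, so 31 − 2 = 29 days remain after August 2, 1999; 753 − 29 = 724 left.
September 1999 has 30 days: 724 − 30 = 694 left.
October 1999 has 31 days: 694 − 31 = 663 left.
November 1999 has 30 days: 663 − 30 = 633 left.
December 1999 has 31 days: 633 − 31 = 602 left.
January 2000 has 31 days: 602 − 31 = 571 left.
February 2000 has 29 days (2000 is a leap year (divisible by 400)): 571 − 29 = 542 left.
March 2000 has 31 days: 542 − 31 = 511 left.
April 2000 has 30 days: 511 − 30 = 481 left.
May 2000 has 31 days: 481 − 31 = 450 left.
June 2000 has 30 days: 450 − 30 = 420 left.
July 2000 has 31 days: 420 − 31 = 389 left.
August 2000 has 31 days: 389 − 31 = 358 left.
September 2000 has 30 days: 358 − 30 = 328 left.
October 2000 has 31 days: 328 − 31 = 297 left.
November 2000 has 30 days: 297 − 30 = 267 left.
December 2000 has 31 days: 267 − 31 = 236 left.
January 2001 has 31 days: 236 − 31 = 205 left.
February 2001 has 28 days (2001 is not a leap year): 205 − 28 = 177 left.
March 2001 has 31 days: 177 − 31 = 146 left.
April 2001 has 30 days: 146 − 30 = 116 left.
May 2001 has 31 days: 116 − 31 = 85 left.
June 2001 has 30 days: 85 − 30 = 55 left.
July 2001 has 31 days: 55 − 31 = 24 left.
24 days into August 2001 → August 24, 2001.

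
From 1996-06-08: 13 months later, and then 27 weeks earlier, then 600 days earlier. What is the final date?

May 11, 1995

Adding 13 months from June 8, 1996:
month 6 + 13 = 19, which is month 7 of year 1997 → July 1997.
Day 8 is valid in July, giving July 8, 1997.
Counting back 27 weeks (= 189 days) from July 8, 1997:
Going back 8 days from July 8, 1997 reaches the end of the previous month; 189 − 8 = 181 left.
June 1997 has 30 days: 181 − 30 = 151 left.
May 1997 has 31 days: 151 − 31 = 120 left.
April 1997 has 30 days: 120 − 30 = 90 left.
March 1997 has 31 days: 90 − 31 = 59 left.
February 1997 has 28 days (1997 is not a leap year): 59 − 28 = 31 left.
January 1997 has 31 days: 31 − 31 = 0 left.
December 1996 has 31 days; 31 − 0 = 31 → December 31, 1996.
Subtracting 600 days from December 31, 1996:
Going back 31 days from December 31, 1996 reaches the end of the previous month; 600 − 31 = 569 left.
November 1996 has 30 days: 569 − 30 = 539 left.
October 1996 has 31 days: 539 − 31 = 508 left.
September 1996 has 30 days: 508 − 30 = 478 left.
August 1996 has 31 days: 478 − 31 = 447 left.
July 1996 has 31 days: 447 − 31 = 416 left.
June 1996 has 30 days: 416 − 30 = 386 left.
May 1996 has 31 days: 386 − 31 = 355 left.
April 1996 has 30 days: 355 − 30 = 325 left.
March 1996 has 31 days: 325 − 31 = 294 left.
February 1996 has 29 days (1996 is a leap year): 294 − 29 = 265 left.
January 1996 has 31 days: 265 − 31 = 234 left.
December 1995 has 31 days: 234 − 31 = 203 left.
November 1995 has 30 days: 203 − 30 = 173 left.
October 1995 has 31 days: 173 − 31 = 142 left.
September 1995 has 30 days: 142 − 30 = 112 left.
August 1995 has 31 days: 112 − 31 = 81 left.
July 1995 has 31 days: 81 − 31 = 50 left.
June 1995 has 30 days: 50 − 30 = 20 left.
May 1995 has 31 days; 31 − 20 = 11 → May 11, 1995.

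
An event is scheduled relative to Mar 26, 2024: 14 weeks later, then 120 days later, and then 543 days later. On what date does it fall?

Adding 14 weeks (= 98 days) from March 26, 2024:
March has 31 days, so 31 − 26 = 5 days remain after March 26, 2024; 98 − 5 = 93 left.
April 2024 has 30 days: 93 − 30 = 63 left.
May 2024 has 31 days: 63 − 31 = 32 left.
June 2024 has 30 days: 32 − 30 = 2 left.
2 days into July 2024 → July 2, 2024.
Counting forward 120 days from July 2, 2024:
July has 31 days, so 31 − 2 = 29 days remain after July 2, 2024; 120 − 29 = 91 left.
August 2024 has 31 days: 91 − 31 = 60 left.
September 2024 has 30 days: 60 − 30 = 30 left.
30 days into October 2024 → October 30, 2024.
Adding 543 days from October 30, 2024:
October has 31 days, so 31 − 30 = 1 day remains after October 30, 2024; 543 − 1 = 542 left.
November 2024 has 30 days: 542 − 30 = 512 left.
December 2024 has 31 days: 512 − 31 = 481 left.
January 2025 has 31 days: 481 − 31 = 450 left.
February 2025 has 28 days (2025 is not a leap year): 450 − 28 = 422 left.
March 2025 has 31 days: 422 − 31 = 391 left.
April 2025 has 30 days: 391 − 30 = 361 left.
May 2025 has 31 days: 361 − 31 = 330 left.
June 2025 has 30 days: 330 − 30 = 300 left.
July 2025 has 31 days: 300 − 31 = 269 left.
August 2025 has 31 days: 269 − 31 = 238 left.
September 2025 has 30 days: 238 − 30 = 208 left.
October 2025 has 31 days: 208 − 31 = 177 left.
November 2025 has 30 days: 177 − 30 = 147 left.
December 2025 has 31 days: 147 − 31 = 116 left.
January 2026 has 31 days: 116 − 31 = 85 left.
February 2026 has 28 days (2026 is not a leap year): 85 − 28 = 57 left.
March 2026 has 31 days: 57 − 31 = 26 left.
26 days into April 2026 → April 26, 2026.

April 26, 2026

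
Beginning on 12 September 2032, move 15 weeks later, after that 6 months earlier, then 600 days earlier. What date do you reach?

Counting forward 15 weeks (= 105 days) from September 12, 2032:
September has 30 days, so 30 − 12 = 18 days remain after September 12, 2032; 105 − 18 = 87 left.
October 2032 has 31 days: 87 − 31 = 56 left.
November 2032 has 30 days: 56 − 30 = 26 left.
26 days into December 2032 → December 26, 2032.
Subtracting 6 months from December 26, 2032:
month 12 − 6 = 6 → June 2032.
Day 26 is valid in June, giving June 26, 2032.
Counting back 600 days from June 26, 2032:
Going back 26 days from June 26, 2032 reaches the end of the previous month; 600 − 26 = 574 left.
May 2032 has 31 days: 574 − 31 = 543 left.
April 2032 has 30 days: 543 − 30 = 513 left.
March 2032 has 31 days: 513 − 31 = 482 left.
February 2032 has 29 days (2032 is a leap year): 482 − 29 = 453 left.
January 2032 has 31 days: 453 − 31 = 422 left.
December 2031 has 31 days: 422 − 31 = 391 left.
November 2031 has 30 days: 391 − 30 = 361 left.
October 2031 has 31 days: 361 − 31 = 330 left.
September 2031 has 30 days: 330 − 30 = 300 left.
August 2031 has 31 days: 300 − 31 = 269 left.
July 2031 has 31 days: 269 − 31 = 238 left.
June 2031 has 30 days: 238 − 30 = 208 left.
May 2031 has 31 days: 208 − 31 = 177 left.
April 2031 has 30 days: 177 − 30 = 147 left.
March 2031 has 31 days: 147 − 31 = 116 left.
February 2031 has 28 days (2031 is not a leap year): 116 − 28 = 88 left.
January 2031 has 31 days: 88 − 31 = 57 left.
December 2030 has 31 days: 57 − 31 = 26 left.
November 2030 has 30 days; 30 − 26 = 4 → November 4, 2030.

November 4, 2030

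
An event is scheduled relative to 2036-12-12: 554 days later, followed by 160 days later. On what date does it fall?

November 26, 2038

Adding 554 days from December 12, 2036:
December has 31 days, so 31 − 12 = 19 days remain after December 12, 2036; 554 − 19 = 535 left.
January 2037 has 31 days: 535 − 31 = 504 left.
February 2037 has 28 days (2037 is not a leap year): 504 − 28 = 476 left.
March 2037 has 31 days: 476 − 31 = 445 left.
April 2037 has 30 days: 445 − 30 = 415 left.
May 2037 has 31 days: 415 − 31 = 384 left.
June 2037 has 30 days: 384 − 30 = 354 left.
July 2037 has 31 days: 354 − 31 = 323 left.
August 2037 has 31 days: 323 − 31 = 292 left.
September 2037 has 30 days: 292 − 30 = 262 left.
October 2037 has 31 days: 262 − 31 = 231 left.
November 2037 has 30 days: 231 − 30 = 201 left.
December 2037 has 31 days: 201 − 31 = 170 left.
January 2038 has 31 days: 170 − 31 = 139 left.
February 2038 has 28 days (2038 is not a leap year): 139 − 28 = 111 left.
March 2038 has 31 days: 111 − 31 = 80 left.
April 2038 has 30 days: 80 − 30 = 50 left.
May 2038 has 31 days: 50 − 31 = 19 left.
19 days into June 2038 → June 19, 2038.
Adding 160 days from June 19, 2038:
June has 30 days, so 30 − 19 = 11 days remain after June 19, 2038; 160 − 11 = 149 left.
July 2038 has 31 days: 149 − 31 = 118 left.
August 2038 has 31 days: 118 − 31 = 87 left.
September 2038 has 30 days: 87 − 30 = 57 left.
October 2038 has 31 days: 57 − 31 = 26 left.
26 days into November 2038 → November 26, 2038.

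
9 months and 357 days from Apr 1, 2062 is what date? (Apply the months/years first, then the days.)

December 24, 2063

Counting forward 9 months and 357 days from April 1, 2062: first the month/year part, then the days.
month 4 + 9 = 13, which is month 1 of year 2063 → January 2063.
Day 1 is valid in January, giving January 1, 2063.
Now add 357 days from January 1, 2063.
January has 31 days, so 31 − 1 = 30 days remain after January 1, 2063; 357 − 30 = 327 left.
February 2063 has 28 days (2063 is not a leap year): 327 − 28 = 299 left.
March 2063 has 31 days: 299 − 31 = 268 left.
April 2063 has 30 days: 268 − 30 = 238 left.
May 2063 has 31 days: 238 − 31 = 207 left.
June 2063 has 30 days: 207 − 30 = 177 left.
July 2063 has 31 days: 177 − 31 = 146 left.
August 2063 has 31 days: 146 − 31 = 115 left.
September 2063 has 30 days: 115 − 30 = 85 left.
October 2063 has 31 days: 85 − 31 = 54 left.
November 2063 has 30 days: 54 − 30 = 24 left.
24 days into December 2063 → December 24, 2063.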